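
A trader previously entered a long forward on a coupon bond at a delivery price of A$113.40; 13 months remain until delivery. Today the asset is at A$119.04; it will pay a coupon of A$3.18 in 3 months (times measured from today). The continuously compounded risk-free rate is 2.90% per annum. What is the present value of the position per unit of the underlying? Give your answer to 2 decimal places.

PV(remaining coupons) I = 3.18·e^(−0.0290·3/12) = 3.1570
Current forward F = (S − I)·e^(rT) = (119.04 − 3.1570)·e^(0.0290·13/12) = 115.8830 × 1.031915 = 119.5814
Value (long) = (F − K)·e^(−rT) = (119.5814 − 113.40) × 0.969072 = 5.9902
Value = A$5.99

A$5.99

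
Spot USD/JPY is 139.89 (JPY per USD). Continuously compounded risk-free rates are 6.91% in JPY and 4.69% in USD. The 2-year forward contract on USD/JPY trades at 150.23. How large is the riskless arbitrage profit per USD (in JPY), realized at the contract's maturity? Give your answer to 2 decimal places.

3.99 per USD (in JPY)

Fair forward: F* = S·e^(carry·T), with carry = (r_JPY − r_USD) = 0.0691 − 0.0469 = 0.0222
F* = 139.89 · e^(0.0222 × 2) = 139.89 · e^0.044400 = 139.89 × 1.045400 = 146.2410
Market 150.23 > fair 146.2410: forward overpriced → cash-and-carry (buy spot, short the forward).
At maturity, profit = |F_mkt − F*| = |150.23 − 146.2410| = 3.99 per USD (in JPY)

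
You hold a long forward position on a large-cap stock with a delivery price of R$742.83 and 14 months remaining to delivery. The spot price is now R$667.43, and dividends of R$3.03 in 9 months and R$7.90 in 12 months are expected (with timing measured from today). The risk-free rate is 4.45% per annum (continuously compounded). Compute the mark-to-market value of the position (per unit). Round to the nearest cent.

PV(remaining dividends) I = 3.03·e^(−0.0445·9/12) + 7.90·e^(−0.0445·12/12) = 10.4867
Current forward F = (S − I)·e^(rT) = (667.43 − 10.4867)·e^(0.0445·14/12) = 656.9433 × 1.053288 = 691.9505
Value (long) = (F − K)·e^(−rT) = (691.9505 − 742.83) × 0.949408 = -48.3054
Value = -R$48.31

-R$48.31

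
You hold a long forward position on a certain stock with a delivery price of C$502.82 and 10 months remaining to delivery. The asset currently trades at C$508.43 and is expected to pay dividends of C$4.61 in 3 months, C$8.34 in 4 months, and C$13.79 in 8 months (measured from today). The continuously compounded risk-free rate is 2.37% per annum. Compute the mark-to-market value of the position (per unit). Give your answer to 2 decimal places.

PV(remaining dividends) I = 4.61·e^(−0.0237·3/12) + 8.34·e^(−0.0237·4/12) + 13.79·e^(−0.0237·8/12) = 26.4310
Current forward F = (S − I)·e^(rT) = (508.43 − 26.4310)·e^(0.0237·10/12) = 481.9990 × 1.019946 = 491.6130
Value (long) = (F − K)·e^(−rT) = (491.6130 − 502.82) × 0.980444 = -10.9878
Value = -C$10.99

-C$10.99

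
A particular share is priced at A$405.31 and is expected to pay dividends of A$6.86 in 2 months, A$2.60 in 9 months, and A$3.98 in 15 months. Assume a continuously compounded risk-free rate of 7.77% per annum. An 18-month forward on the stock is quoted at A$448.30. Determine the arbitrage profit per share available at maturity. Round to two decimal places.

PV(dividends) I = 6.86·e^(−0.0777·2/12) + 2.60·e^(−0.0777·9/12) + 3.98·e^(−0.0777·15/12) = 12.8362
Fair forward F* = (S − I)·e^(rT) = (405.31 − 12.8362)·e^0.116550 = 392.4738 × 1.123614 = 440.9891
Market A$448.30 > fair 440.9891: forward overpriced → cash-and-carry (borrow at r, buy the stock and collect the dividends, short the forward).
Profit at T = |F_mkt − F*| = |448.30 − 440.9891| = A$7.31 per share

A$7.31 per share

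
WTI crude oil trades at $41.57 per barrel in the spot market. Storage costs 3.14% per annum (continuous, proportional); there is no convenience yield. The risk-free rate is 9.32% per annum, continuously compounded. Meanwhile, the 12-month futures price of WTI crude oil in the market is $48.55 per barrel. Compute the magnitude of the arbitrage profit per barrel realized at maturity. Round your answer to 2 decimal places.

Fair futures: F* = S·e^(carry·T), with carry = (r + u) = 0.0932 + 0.0314 = 0.1246
F* = 41.57 · e^(0.1246 × 12/12) = 41.57 · e^0.124600 = 41.57 × 1.132695 = $47.0861
Market $48.55 > fair $47.0861: forward overpriced → cash-and-carry (buy spot, short the forward).
At maturity, profit = |F_mkt − F*| = |48.55 − 47.0861| = $1.46 per barrel

$1.46 per barrel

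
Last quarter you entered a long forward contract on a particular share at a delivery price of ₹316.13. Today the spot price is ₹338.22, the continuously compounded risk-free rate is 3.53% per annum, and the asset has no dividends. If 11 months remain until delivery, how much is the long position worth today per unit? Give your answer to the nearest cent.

Current fair forward for the remaining 11 months: F = S·e^(r·T), r = 0.0353
F = 338.22 · e^(0.0353 × 11/12) = 338.22 × 1.032888 = 349.3434
Value of long forward = (F − K)·e^(−rT) = (349.3434 − 316.13) · e^(−0.0353·11/12)
= 33.2134 × 0.968160 = 32.16

₹32.16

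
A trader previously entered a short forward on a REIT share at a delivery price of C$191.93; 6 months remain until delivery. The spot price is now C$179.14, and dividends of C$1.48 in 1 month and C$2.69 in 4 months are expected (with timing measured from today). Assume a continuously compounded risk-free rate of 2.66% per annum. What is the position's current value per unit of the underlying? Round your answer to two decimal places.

PV(remaining dividends) I = 1.48·e^(−0.0266·1/12) + 2.69·e^(−0.0266·4/12) = 4.1430
Current forward F = (S − I)·e^(rT) = (179.14 − 4.1430)·e^(0.0266·6/12) = 174.9970 × 1.013389 = 177.3400
Value (long) = (F − K)·e^(−rT) = (177.3400 − 191.93) × 0.986788 = -14.3972
Short position value = −(long value) = C$14.40

C$14.40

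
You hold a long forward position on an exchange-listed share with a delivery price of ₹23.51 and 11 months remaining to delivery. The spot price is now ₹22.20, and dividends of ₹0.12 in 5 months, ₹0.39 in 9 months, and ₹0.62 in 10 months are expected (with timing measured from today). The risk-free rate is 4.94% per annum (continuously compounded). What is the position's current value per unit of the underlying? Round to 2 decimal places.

-₹1.36

PV(remaining dividends) I = 0.12·e^(−0.0494·5/12) + 0.39·e^(−0.0494·9/12) + 0.62·e^(−0.0494·10/12) = 1.0884
Current forward F = (S − I)·e^(rT) = (22.20 − 1.0884)·e^(0.0494·11/12) = 21.1116 × 1.046324 = 22.0896
Value (long) = (F − K)·e^(−rT) = (22.0896 − 23.51) × 0.955727 = -1.3575
Value = -₹1.36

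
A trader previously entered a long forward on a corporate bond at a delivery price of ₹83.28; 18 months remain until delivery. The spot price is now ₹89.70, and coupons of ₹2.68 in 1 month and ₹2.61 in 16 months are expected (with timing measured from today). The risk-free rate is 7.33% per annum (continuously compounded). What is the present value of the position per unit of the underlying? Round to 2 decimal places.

PV(remaining coupons) I = 2.68·e^(−0.0733·1/12) + 2.61·e^(−0.0733·16/12) = 5.0307
Current forward F = (S − I)·e^(rT) = (89.70 − 5.0307)·e^(0.0733·18/12) = 84.6693 × 1.116222 = 94.5097
Value (long) = (F − K)·e^(−rT) = (94.5097 − 83.28) × 0.895879 = 10.0605
Value = ₹10.06

₹10.06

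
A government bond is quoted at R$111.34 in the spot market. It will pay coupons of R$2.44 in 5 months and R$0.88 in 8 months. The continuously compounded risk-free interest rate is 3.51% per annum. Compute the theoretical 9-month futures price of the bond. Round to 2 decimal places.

PV(coupons) I = 2.44·e^(−0.0351·5/12) + 0.88·e^(−0.0351·8/12)
I = 2.4046 + 0.8596 = 3.2642
F = (S − I)·e^(rT) = (111.34 − 3.2642) · e^(0.0351·9/12)
= 108.0758 · e^0.026325 = 108.0758 × 1.026675 = R$110.96

R$110.96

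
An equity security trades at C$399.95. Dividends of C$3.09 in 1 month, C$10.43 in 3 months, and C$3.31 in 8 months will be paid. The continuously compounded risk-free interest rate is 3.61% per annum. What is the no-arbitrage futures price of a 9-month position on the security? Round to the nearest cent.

C$393.82

PV(dividends) I = 3.09·e^(−0.0361·1/12) + 10.43·e^(−0.0361·3/12) + 3.31·e^(−0.0361·8/12)
I = 3.0807 + 10.3363 + 3.2313 = 16.6483
F = (S − I)·e^(rT) = (399.95 − 16.6483) · e^(0.0361·9/12)
= 383.3017 · e^0.027075 = 383.3017 × 1.027445 = C$393.82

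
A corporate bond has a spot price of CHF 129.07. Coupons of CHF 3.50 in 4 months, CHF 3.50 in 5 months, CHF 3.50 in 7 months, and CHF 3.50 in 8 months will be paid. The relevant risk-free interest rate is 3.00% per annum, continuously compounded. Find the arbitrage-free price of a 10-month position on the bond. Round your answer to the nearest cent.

PV(coupons) I = 3.50·e^(−0.0300·4/12) + 3.50·e^(−0.0300·5/12) + 3.50·e^(−0.0300·7/12) + 3.50·e^(−0.0300·8/12)
I = 3.4652 + 3.4565 + 3.4393 + 3.4307 = 13.7917
F = (S − I)·e^(rT) = (129.07 − 13.7917) · e^(0.0300·10/12)
= 115.2783 · e^0.025000 = 115.2783 × 1.025315 = CHF 118.20

CHF 118.20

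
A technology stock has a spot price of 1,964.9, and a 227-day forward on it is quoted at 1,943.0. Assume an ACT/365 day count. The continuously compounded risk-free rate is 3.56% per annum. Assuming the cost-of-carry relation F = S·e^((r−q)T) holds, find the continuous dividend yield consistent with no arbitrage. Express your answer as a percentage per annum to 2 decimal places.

5.36%

From F = S·e^((r−q)T): (r − q) = ln(F/S)/T
ln(1943.0/1964.9) = ln(0.988854) = -0.011209
(r − q) = -0.011209 / (227/365) = -0.018023
q = r − ln(F/S)/T = 0.0356 + 0.018023 = 0.053623
q = 5.36%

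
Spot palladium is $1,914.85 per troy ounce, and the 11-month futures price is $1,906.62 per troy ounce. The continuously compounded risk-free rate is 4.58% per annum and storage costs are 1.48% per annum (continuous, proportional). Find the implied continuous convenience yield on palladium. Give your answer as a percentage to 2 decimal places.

F = S·e^((r+u−y)T) ⇒ (r+u−y) = ln(F/S)/T
ln(1906.62/1914.85) = -0.004307; /T ⇒ -0.004699
y = r + u − ln(F/S)/T = 0.0458 + 0.0148 + 0.004699 = 0.065299
y = 6.53%

6.53%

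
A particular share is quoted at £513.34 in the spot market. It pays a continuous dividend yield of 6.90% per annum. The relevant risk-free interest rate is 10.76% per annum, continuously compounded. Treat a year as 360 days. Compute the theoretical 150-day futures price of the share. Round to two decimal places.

£521.66

F = S·e^((r − q)T) = 513.34 · e^((0.1076 − 0.0690) × 150/360)
= 513.34 · e^0.016083 = 513.34 × 1.016213
F = £521.66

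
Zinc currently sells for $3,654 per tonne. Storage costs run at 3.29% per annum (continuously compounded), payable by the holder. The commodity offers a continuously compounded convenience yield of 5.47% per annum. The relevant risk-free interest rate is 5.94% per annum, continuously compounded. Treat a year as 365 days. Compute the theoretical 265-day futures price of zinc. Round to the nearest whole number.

$3,755 per tonne

Net carry = r + u − y = 0.0594 + 0.0329 − 0.0547 = 0.0376
F = S·e^((r+u−y)T) = 3654 · e^(0.0376 × 265/365) = 3654 · e^0.027299
= 3654 × 1.027675 = $3,755 per tonne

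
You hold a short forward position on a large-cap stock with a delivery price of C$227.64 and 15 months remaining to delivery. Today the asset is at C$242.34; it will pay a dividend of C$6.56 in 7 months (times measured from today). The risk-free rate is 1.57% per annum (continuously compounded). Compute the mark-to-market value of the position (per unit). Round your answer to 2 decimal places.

-C$12.62

PV(remaining dividends) I = 6.56·e^(−0.0157·7/12) = 6.5002
Current forward F = (S − I)·e^(rT) = (242.34 − 6.5002)·e^(0.0157·15/12) = 235.8398 × 1.019819 = 240.5139
Value (long) = (F − K)·e^(−rT) = (240.5139 − 227.64) × 0.980566 = 12.6237
Short position value = −(long value) = -C$12.62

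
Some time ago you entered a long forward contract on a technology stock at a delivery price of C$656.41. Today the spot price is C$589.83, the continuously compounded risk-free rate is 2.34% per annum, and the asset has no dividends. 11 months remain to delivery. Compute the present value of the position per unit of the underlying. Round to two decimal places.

Current fair forward for the remaining 11 months: F = S·e^(r·T), r = 0.0234
F = 589.83 · e^(0.0234 × 11/12) = 589.83 × 1.021682 = 602.6187
Value of long forward = (F − K)·e^(−rT) = (602.6187 − 656.41) · e^(−0.0234·11/12)
= -53.7913 × 0.978778 = -52.65

-C$52.65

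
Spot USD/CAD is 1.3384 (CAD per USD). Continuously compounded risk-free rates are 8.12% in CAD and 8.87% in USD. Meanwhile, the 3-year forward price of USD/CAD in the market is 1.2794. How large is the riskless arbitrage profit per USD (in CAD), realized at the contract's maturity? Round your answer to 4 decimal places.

Fair forward: F* = S·e^(carry·T), with carry = (r_CAD − r_USD) = 0.0812 − 0.0887 = -0.0075
F* = 1.3384 · e^(-0.0075 × 3) = 1.3384 · e^-0.022500 = 1.3384 × 0.977751 = 1.3086
Market 1.2794 < fair 1.3086: forward underpriced → reverse cash-and-carry (short spot, go long the forward).
At maturity, profit = |F_mkt − F*| = |1.2794 − 1.3086| = 0.0292 per USD (in CAD)

0.0292 per USD (in CAD)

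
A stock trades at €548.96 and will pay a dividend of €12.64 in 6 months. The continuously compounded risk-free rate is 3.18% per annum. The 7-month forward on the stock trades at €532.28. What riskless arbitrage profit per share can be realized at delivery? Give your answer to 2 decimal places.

€14.28 per share

PV(dividends) I = 12.64·e^(−0.0318·6/12) = 12.4406
Fair forward F* = (S − I)·e^(rT) = (548.96 − 12.4406)·e^0.018550 = 536.5194 × 1.018723 = 546.5647
Market €532.28 < fair 546.5647: forward underpriced → reverse cash-and-carry (short the stock, invest proceeds at r, pay the dividends, go long the forward).
Profit at T = |F_mkt − F*| = |532.28 − 546.5647| = €14.28 per share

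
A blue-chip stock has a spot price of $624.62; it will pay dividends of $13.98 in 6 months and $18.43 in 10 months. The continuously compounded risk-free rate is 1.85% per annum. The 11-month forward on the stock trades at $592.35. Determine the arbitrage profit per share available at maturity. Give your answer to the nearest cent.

PV(dividends) I = 13.98·e^(−0.0185·6/12) + 18.43·e^(−0.0185·10/12) = 31.9993
Fair forward F* = (S − I)·e^(rT) = (624.62 − 31.9993)·e^0.016958 = 592.6207 × 1.017103 = 602.7563
Market $592.35 < fair 602.7563: forward underpriced → reverse cash-and-carry (short the stock, invest proceeds at r, pay the dividends, go long the forward).
Profit at T = |F_mkt − F*| = |592.35 − 602.7563| = $10.41 per share

$10.41 per share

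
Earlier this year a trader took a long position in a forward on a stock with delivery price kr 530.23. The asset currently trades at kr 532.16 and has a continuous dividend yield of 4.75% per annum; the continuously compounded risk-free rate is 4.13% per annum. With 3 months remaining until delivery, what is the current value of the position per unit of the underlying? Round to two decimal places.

kr 1.09

Current fair forward for the remaining 3 months: F = S·e^((r − q)·T), (r − q) = 0.0413 − 0.0475 = -0.0062
F = 532.16 · e^(-0.0062 × 3/12) = 532.16 × 0.998451 = 531.3357
Value of long forward = (F − K)·e^(−rT) = (531.3357 − 530.23) · e^(−0.0413·3/12)
= 1.1057 × 0.989728 = 1.09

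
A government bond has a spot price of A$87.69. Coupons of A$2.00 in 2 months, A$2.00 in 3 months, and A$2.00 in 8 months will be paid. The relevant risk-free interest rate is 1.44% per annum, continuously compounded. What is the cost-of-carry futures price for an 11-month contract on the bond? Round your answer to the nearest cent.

A$82.81

PV(coupons) I = 2.00·e^(−0.0144·2/12) + 2.00·e^(−0.0144·3/12) + 2.00·e^(−0.0144·8/12)
I = 1.9952 + 1.9928 + 1.9809 = 5.9689
F = (S − I)·e^(rT) = (87.69 − 5.9689) · e^(0.0144·11/12)
= 81.7211 · e^0.013200 = 81.7211 × 1.013288 = A$82.81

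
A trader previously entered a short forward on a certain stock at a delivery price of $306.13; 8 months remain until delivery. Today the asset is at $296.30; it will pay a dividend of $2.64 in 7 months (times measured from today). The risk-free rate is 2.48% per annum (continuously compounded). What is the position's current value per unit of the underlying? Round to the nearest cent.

PV(remaining dividends) I = 2.64·e^(−0.0248·7/12) = 2.6021
Current forward F = (S − I)·e^(rT) = (296.30 − 2.6021)·e^(0.0248·8/12) = 293.6979 × 1.016671 = 298.5941
Value (long) = (F − K)·e^(−rT) = (298.5941 − 306.13) × 0.983603 = -7.4123
Short position value = −(long value) = $7.41

$7.41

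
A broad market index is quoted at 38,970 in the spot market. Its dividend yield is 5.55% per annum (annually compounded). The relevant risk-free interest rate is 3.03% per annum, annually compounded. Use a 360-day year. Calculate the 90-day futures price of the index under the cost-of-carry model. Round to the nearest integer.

F = S · (1+r)^T / (1+q)^T
= 38970 × 1.007490 / 1.013595 = 38970 × 0.993977
F = 38,735

38,735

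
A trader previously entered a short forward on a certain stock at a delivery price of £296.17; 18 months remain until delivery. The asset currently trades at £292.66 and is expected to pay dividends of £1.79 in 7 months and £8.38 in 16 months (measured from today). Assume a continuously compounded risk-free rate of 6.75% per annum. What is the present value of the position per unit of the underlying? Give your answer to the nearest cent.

PV(remaining dividends) I = 1.79·e^(−0.0675·7/12) + 8.38·e^(−0.0675·16/12) = 9.3796
Current forward F = (S − I)·e^(rT) = (292.66 − 9.3796)·e^(0.0675·18/12) = 283.2804 × 1.106553 = 313.4648
Value (long) = (F − K)·e^(−rT) = (313.4648 − 296.17) × 0.903707 = 15.6294
Short position value = −(long value) = -£15.63

-£15.63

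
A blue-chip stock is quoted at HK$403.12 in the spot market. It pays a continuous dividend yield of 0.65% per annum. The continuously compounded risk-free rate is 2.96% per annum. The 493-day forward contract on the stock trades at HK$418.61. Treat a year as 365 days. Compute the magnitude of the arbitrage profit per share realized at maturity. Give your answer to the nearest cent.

HK$2.71 per share

Fair forward: F* = S·e^(carry·T), with carry = (r − q) = 0.0296 − 0.0065 = 0.0231
F* = 403.12 · e^(0.0231 × 493/365) = 403.12 · e^0.031201 = 403.12 × 1.031693 = HK$415.8961
Market HK$418.61 > fair HK$415.8961: forward overpriced → cash-and-carry (buy spot, short the forward).
At maturity, profit = |F_mkt − F*| = |418.61 − 415.8961| = HK$2.71 per share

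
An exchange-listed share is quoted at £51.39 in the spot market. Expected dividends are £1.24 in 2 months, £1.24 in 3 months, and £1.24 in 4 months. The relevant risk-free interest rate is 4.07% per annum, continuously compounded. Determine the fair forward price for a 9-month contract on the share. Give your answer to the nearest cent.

£49.19

PV(dividends) I = 1.24·e^(−0.0407·2/12) + 1.24·e^(−0.0407·3/12) + 1.24·e^(−0.0407·4/12)
I = 1.2316 + 1.2274 + 1.2233 = 3.6823
F = (S − I)·e^(rT) = (51.39 − 3.6823) · e^(0.0407·9/12)
= 47.7077 · e^0.030525 = 47.7077 × 1.030996 = £49.19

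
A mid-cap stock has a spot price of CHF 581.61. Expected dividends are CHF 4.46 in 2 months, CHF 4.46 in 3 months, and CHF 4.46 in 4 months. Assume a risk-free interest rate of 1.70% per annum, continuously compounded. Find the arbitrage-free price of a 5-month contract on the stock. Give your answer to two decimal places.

CHF 572.33

PV(dividends) I = 4.46·e^(−0.0170·2/12) + 4.46·e^(−0.0170·3/12) + 4.46·e^(−0.0170·4/12)
I = 4.4474 + 4.4411 + 4.4348 = 13.3233
F = (S − I)·e^(rT) = (581.61 − 13.3233) · e^(0.0170·5/12)
= 568.2867 · e^0.007083 = 568.2867 × 1.007108 = CHF 572.33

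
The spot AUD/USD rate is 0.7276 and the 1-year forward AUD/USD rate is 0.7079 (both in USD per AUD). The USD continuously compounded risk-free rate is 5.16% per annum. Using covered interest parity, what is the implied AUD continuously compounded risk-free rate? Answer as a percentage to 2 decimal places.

F = S·e^((r_USD − r_AUD)T) ⇒ r_AUD = r_USD − ln(F/S)/T
ln(0.7079/0.7276) = -0.027449; /(1) = -0.027449
r_AUD = 0.0516 + 0.027449 = 0.079049
r_AUD = 7.90%

7.90%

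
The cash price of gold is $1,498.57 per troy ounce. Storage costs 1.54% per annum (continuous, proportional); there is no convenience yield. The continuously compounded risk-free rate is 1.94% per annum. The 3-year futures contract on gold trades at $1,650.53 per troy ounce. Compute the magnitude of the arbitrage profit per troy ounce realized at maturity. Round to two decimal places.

$12.95 per troy ounce

Fair futures: F* = S·e^(carry·T), with carry = (r + u) = 0.0194 + 0.0154 = 0.0348
F* = 1498.57 · e^(0.0348 × 3) = 1498.57 · e^0.10440000 = 1498.57 × 1.11004438 = $1663.4792
Market $1650.53 < fair $1663.4792: forward underpriced → reverse cash-and-carry (short spot, go long the forward).
At maturity, profit = |F_mkt − F*| = |1650.53 − 1663.4792| = $12.95 per troy ounce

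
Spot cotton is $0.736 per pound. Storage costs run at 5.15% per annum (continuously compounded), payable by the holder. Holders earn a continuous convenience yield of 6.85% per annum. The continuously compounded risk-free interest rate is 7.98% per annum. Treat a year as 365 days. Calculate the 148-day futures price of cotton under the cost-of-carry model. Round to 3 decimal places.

$0.755 per pound

Net carry = r + u − y = 0.0798 + 0.0515 − 0.0685 = 0.0628
F = S·e^((r+u−y)T) = 0.736 · e^(0.0628 × 148/365) = 0.736 · e^0.025464
= 0.736 × 1.025791 = $0.755 per pound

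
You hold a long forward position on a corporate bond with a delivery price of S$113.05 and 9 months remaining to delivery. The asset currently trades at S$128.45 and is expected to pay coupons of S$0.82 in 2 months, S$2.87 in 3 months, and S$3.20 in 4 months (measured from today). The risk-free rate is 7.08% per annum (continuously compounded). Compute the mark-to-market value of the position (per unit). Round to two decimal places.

S$14.49

PV(remaining coupons) I = 0.82·e^(−0.0708·2/12) + 2.87·e^(−0.0708·3/12) + 3.20·e^(−0.0708·4/12) = 6.7554
Current forward F = (S − I)·e^(rT) = (128.45 − 6.7554)·e^(0.0708·9/12) = 121.6946 × 1.054535 = 128.3312
Value (long) = (F − K)·e^(−rT) = (128.3312 − 113.05) × 0.948285 = 14.4909
Value = S$14.49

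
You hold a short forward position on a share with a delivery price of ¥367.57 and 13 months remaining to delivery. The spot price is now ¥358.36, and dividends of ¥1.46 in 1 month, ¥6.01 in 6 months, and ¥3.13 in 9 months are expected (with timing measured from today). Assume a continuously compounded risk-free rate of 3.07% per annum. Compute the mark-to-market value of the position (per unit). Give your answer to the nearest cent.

PV(remaining dividends) I = 1.46·e^(−0.0307·1/12) + 6.01·e^(−0.0307·6/12) + 3.13·e^(−0.0307·9/12) = 10.4335
Current forward F = (S − I)·e^(rT) = (358.36 − 10.4335)·e^(0.0307·13/12) = 347.9265 × 1.033818 = 359.6927
Value (long) = (F − K)·e^(−rT) = (359.6927 − 367.57) × 0.967289 = -7.6196
Short position value = −(long value) = ¥7.62

¥7.62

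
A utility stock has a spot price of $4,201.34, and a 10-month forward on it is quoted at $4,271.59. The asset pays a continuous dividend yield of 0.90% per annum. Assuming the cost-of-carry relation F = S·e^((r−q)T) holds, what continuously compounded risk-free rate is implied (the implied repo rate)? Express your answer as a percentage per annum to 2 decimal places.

2.89%

From F = S·e^((r−q)T): (r − q) = ln(F/S)/T
ln(4271.59/4201.34) = ln(1.016721) = 0.016583
(r − q) = 0.016583 / (10/12) = 0.019900
r = ln(F/S)/T + q = 0.019900 + 0.0090 = 0.028900
r = 2.89%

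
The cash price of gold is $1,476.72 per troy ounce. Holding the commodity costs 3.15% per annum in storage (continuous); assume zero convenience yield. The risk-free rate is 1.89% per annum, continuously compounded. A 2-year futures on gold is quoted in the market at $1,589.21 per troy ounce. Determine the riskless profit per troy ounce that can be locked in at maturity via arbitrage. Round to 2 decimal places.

Fair futures: F* = S·e^(carry·T), with carry = (r + u) = 0.0189 + 0.0315 = 0.0504
F* = 1476.72 · e^(0.0504 × 2) = 1476.72 · e^0.10080000 = 1476.72 × 1.10605541 = $1633.3341
Market $1589.21 < fair $1633.3341: forward underpriced → reverse cash-and-carry (short spot, go long the forward).
At maturity, profit = |F_mkt − F*| = |1589.21 − 1633.3341| = $44.12 per troy ounce

$44.12 per troy ounce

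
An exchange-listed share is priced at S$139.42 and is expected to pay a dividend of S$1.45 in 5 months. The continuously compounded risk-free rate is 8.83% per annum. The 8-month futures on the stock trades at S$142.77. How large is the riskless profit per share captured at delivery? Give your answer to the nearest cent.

PV(dividends) I = 1.45·e^(−0.0883·5/12) = 1.3976
Fair futures F* = (S − I)·e^(rT) = (139.42 − 1.3976)·e^0.058867 = 138.0224 × 1.060634 = 146.3913
Market S$142.77 < fair 146.3913: forward underpriced → reverse cash-and-carry (short the stock, invest proceeds at r, pay the dividends, go long the forward).
Profit at T = |F_mkt − F*| = |142.77 − 146.3913| = S$3.62 per share

S$3.62 per share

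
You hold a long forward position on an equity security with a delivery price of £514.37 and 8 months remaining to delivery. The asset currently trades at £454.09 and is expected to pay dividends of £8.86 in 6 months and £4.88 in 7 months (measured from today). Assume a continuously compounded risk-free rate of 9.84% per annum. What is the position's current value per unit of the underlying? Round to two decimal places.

-£40.66

PV(remaining dividends) I = 8.86·e^(−0.0984·6/12) + 4.88·e^(−0.0984·7/12) = 13.0424
Current forward F = (S − I)·e^(rT) = (454.09 − 13.0424)·e^(0.0984·8/12) = 441.0476 × 1.067800 = 470.9506
Value (long) = (F − K)·e^(−rT) = (470.9506 − 514.37) × 0.936505 = -40.6625
Value = -£40.66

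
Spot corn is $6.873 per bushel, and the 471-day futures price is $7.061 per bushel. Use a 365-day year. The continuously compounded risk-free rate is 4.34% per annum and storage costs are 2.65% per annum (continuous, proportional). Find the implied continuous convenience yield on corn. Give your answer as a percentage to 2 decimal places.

F = S·e^((r+u−y)T) ⇒ (r+u−y) = ln(F/S)/T
ln(7.061/6.873) = 0.026986; /T ⇒ 0.020913
y = r + u − ln(F/S)/T = 0.0434 + 0.0265 − 0.020913 = 0.048987
y = 4.90%

4.90%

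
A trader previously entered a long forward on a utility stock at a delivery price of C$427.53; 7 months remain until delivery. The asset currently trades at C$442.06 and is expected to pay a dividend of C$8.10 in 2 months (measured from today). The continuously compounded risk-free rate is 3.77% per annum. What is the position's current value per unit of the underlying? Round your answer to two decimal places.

PV(remaining dividends) I = 8.10·e^(−0.0377·2/12) = 8.0493
Current forward F = (S − I)·e^(rT) = (442.06 − 8.0493)·e^(0.0377·7/12) = 434.0107 × 1.022235 = 443.6609
Value (long) = (F − K)·e^(−rT) = (443.6609 − 427.53) × 0.978248 = 15.7800
Value = C$15.78

C$15.78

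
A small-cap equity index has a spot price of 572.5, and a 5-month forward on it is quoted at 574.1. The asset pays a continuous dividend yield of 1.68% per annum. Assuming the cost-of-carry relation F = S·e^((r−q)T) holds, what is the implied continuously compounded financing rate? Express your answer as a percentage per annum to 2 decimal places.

From F = S·e^((r−q)T): (r − q) = ln(F/S)/T
ln(574.1/572.5) = ln(1.002795) = 0.002791
(r − q) = 0.002791 / (5/12) = 0.006698
r = ln(F/S)/T + q = 0.006698 + 0.0168 = 0.023498
r = 2.35%

2.35%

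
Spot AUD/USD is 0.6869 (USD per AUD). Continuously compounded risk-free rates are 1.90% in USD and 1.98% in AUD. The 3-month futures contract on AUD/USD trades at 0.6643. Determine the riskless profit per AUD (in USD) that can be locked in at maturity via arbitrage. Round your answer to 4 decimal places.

Fair futures: F* = S·e^(carry·T), with carry = (r_USD − r_AUD) = 0.0190 − 0.0198 = -0.0008
F* = 0.6869 · e^(-0.0008 × 3/12) = 0.6869 · e^-0.000200 = 0.6869 × 0.999800 = 0.6868
Market 0.6643 < fair 0.6868: forward underpriced → reverse cash-and-carry (short spot, go long the forward).
At maturity, profit = |F_mkt − F*| = |0.6643 − 0.6868| = 0.0225 per AUD (in USD)

0.0225 per AUD (in USD)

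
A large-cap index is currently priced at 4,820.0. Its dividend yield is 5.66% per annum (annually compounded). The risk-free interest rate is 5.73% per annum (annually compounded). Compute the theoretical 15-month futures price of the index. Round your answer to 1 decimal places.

F = S · (1+r)^T / (1+q)^T
= 4820.0 × 1.072131 / 1.071244 = 4820.0 × 1.000828
F = 4,824.0

4,824.0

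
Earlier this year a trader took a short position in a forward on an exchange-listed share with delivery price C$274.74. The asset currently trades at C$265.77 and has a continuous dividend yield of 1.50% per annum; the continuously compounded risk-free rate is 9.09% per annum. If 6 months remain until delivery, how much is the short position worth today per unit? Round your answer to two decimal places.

-C$1.25

Current fair forward for the remaining 6 months: F = S·e^((r − q)·T), (r − q) = 0.0909 − 0.0150 = 0.0759
F = 265.77 · e^(0.0759 × 6/12) = 265.77 × 1.038679 = 276.0497
Value of long forward = (F − K)·e^(−rT) = (276.0497 − 274.74) · e^(−0.0909·6/12)
= 1.3097 × 0.955567 = 1.25
Short position value = −(long value) = -C$1.25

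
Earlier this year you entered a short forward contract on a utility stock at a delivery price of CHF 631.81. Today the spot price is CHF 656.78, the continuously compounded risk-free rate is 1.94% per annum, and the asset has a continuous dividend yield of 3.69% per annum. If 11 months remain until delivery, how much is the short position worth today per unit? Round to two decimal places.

-CHF 14.26

Current fair forward for the remaining 11 months: F = S·e^((r − q)·T), (r − q) = 0.0194 − 0.0369 = -0.0175
F = 656.78 · e^(-0.0175 × 11/12) = 656.78 × 0.984086 = 646.3280
Value of long forward = (F − K)·e^(−rT) = (646.3280 − 631.81) · e^(−0.0194·11/12)
= 14.5180 × 0.982374 = 14.26
Short position value = −(long value) = -CHF 14.26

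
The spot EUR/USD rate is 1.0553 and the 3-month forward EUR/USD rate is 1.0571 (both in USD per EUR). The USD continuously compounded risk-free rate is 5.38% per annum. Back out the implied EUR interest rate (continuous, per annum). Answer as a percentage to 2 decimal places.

4.70%

F = S·e^((r_USD − r_EUR)T) ⇒ r_EUR = r_USD − ln(F/S)/T
ln(1.0571/1.0553) = 0.001704; /(3/12) = 0.006816
r_EUR = 0.0538 − 0.006816 = 0.046984
r_EUR = 4.70%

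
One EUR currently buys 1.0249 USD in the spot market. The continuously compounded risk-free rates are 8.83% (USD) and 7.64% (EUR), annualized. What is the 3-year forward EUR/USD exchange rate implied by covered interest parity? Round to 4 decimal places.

1.0621

F = S·e^((r_USD − r_EUR)T) = 1.0249 · e^((0.0883 − 0.0764) × 3)
= 1.0249 · e^0.035700 = 1.0249 × 1.036345
F = 1.0621 USD per EUR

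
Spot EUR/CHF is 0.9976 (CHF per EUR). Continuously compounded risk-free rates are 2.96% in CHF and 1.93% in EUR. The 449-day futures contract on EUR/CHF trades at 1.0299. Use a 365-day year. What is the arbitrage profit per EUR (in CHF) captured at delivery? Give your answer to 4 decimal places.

0.0196 per EUR (in CHF)

Fair futures: F* = S·e^(carry·T), with carry = (r_CHF − r_EUR) = 0.0296 − 0.0193 = 0.0103
F* = 0.9976 · e^(0.0103 × 449/365) = 0.9976 · e^0.012670 = 0.9976 × 1.012751 = 1.0103
Market 1.0299 > fair 1.0103: forward overpriced → cash-and-carry (buy spot, short the forward).
At maturity, profit = |F_mkt − F*| = |1.0299 − 1.0103| = 0.0196 per EUR (in CHF)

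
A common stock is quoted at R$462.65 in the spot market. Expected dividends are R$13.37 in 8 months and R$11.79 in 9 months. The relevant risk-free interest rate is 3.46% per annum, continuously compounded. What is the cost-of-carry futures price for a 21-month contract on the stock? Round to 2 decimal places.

R$465.44

PV(dividends) I = 13.37·e^(−0.0346·8/12) + 11.79·e^(−0.0346·9/12)
I = 13.0651 + 11.4880 = 24.5531
F = (S − I)·e^(rT) = (462.65 − 24.5531) · e^(0.0346·21/12)
= 438.0969 · e^0.060550 = 438.0969 × 1.062421 = R$465.44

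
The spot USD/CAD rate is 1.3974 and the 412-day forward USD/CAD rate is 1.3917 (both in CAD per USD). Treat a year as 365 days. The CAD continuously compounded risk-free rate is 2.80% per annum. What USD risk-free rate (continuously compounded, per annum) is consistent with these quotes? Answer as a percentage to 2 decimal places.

F = S·e^((r_CAD − r_USD)T) ⇒ r_USD = r_CAD − ln(F/S)/T
ln(1.3917/1.3974) = -0.004087; /(412/365) = -0.003621
r_USD = 0.0280 + 0.003621 = 0.031621
r_USD = 3.16%

3.16%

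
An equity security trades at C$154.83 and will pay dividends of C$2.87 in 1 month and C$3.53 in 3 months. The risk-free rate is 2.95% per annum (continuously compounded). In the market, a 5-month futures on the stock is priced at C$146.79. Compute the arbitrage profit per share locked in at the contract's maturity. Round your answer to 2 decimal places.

PV(dividends) I = 2.87·e^(−0.0295·1/12) + 3.53·e^(−0.0295·3/12) = 6.3670
Fair futures F* = (S − I)·e^(rT) = (154.83 − 6.3670)·e^0.012292 = 148.4630 × 1.012368 = 150.2992
Market C$146.79 < fair 150.2992: forward underpriced → reverse cash-and-carry (short the stock, invest proceeds at r, pay the dividends, go long the forward).
Profit at T = |F_mkt − F*| = |146.79 − 150.2992| = C$3.51 per share

C$3.51 per share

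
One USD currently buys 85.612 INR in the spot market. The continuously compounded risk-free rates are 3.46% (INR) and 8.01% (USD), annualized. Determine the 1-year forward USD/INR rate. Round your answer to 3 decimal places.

81.804

F = S·e^((r_INR − r_USD)T) = 85.612 · e^((0.0346 − 0.0801) × 1)
= 85.612 · e^-0.045500 = 85.612 × 0.955520
F = 81.804 INR per USD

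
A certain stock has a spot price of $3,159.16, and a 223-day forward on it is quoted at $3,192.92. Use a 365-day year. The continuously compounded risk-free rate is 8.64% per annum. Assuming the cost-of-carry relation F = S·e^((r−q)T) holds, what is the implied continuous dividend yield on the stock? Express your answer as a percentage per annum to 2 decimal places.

From F = S·e^((r−q)T): (r − q) = ln(F/S)/T
ln(3192.92/3159.16) = ln(1.010686) = 0.010629
(r − q) = 0.010629 / (223/365) = 0.017397
q = r − ln(F/S)/T = 0.0864 − 0.017397 = 0.069003
q = 6.90%

6.90%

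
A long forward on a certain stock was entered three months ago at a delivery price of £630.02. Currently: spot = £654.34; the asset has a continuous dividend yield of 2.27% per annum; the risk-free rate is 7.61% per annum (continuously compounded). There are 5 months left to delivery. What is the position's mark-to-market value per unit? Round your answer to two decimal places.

£37.82

Current fair forward for the remaining 5 months: F = S·e^((r − q)·T), (r − q) = 0.0761 − 0.0227 = 0.0534
F = 654.34 · e^(0.0534 × 5/12) = 654.34 × 1.022499 = 669.0620
Value of long forward = (F − K)·e^(−rT) = (669.0620 − 630.02) · e^(−0.0761·5/12)
= 39.0420 × 0.968789 = 37.82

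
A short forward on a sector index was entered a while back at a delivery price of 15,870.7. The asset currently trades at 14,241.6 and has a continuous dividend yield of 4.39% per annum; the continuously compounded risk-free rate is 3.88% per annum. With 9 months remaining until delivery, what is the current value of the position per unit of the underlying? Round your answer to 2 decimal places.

1635.19

Current fair forward for the remaining 9 months: F = S·e^((r − q)·T), (r − q) = 0.0388 − 0.0439 = -0.0051
F = 14241.6 · e^(-0.0051 × 9/12) = 14241.6 × 0.99618231 = 14187.2300
Value of long forward = (F − K)·e^(−rT) = (14187.2300 − 15870.7) · e^(−0.0388·9/12)
= -1683.4700 × 0.97131933 = -1635.19
Short position value = −(long value) = 1635.19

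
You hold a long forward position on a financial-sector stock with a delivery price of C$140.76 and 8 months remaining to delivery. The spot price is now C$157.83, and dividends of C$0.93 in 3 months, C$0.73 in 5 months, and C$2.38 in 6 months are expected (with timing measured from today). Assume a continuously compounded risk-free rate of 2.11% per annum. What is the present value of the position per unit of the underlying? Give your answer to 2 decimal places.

PV(remaining dividends) I = 0.93·e^(−0.0211·3/12) + 0.73·e^(−0.0211·5/12) + 2.38·e^(−0.0211·6/12) = 4.0037
Current forward F = (S − I)·e^(rT) = (157.83 − 4.0037)·e^(0.0211·8/12) = 153.8263 × 1.014166 = 156.0054
Value (long) = (F − K)·e^(−rT) = (156.0054 − 140.76) × 0.986032 = 15.0325
Value = C$15.03

C$15.03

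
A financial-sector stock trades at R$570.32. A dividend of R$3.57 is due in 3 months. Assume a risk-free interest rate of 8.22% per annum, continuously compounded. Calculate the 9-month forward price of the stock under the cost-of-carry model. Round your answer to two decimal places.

PV(dividends) I = 3.57·e^(−0.0822·3/12)
I = 3.4974
F = (S − I)·e^(rT) = (570.32 − 3.4974) · e^(0.0822·9/12)
= 566.8226 · e^0.061650 = 566.8226 × 1.063590 = R$602.87

R$602.87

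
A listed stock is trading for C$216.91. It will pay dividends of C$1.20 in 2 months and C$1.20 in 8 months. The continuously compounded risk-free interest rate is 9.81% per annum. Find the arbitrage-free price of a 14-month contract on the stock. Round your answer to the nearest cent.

PV(dividends) I = 1.20·e^(−0.0981·2/12) + 1.20·e^(−0.0981·8/12)
I = 1.1805 + 1.1240 = 2.3045
F = (S − I)·e^(rT) = (216.91 − 2.3045) · e^(0.0981·14/12)
= 214.6055 · e^0.114450 = 214.6055 × 1.121257 = C$240.63

C$240.63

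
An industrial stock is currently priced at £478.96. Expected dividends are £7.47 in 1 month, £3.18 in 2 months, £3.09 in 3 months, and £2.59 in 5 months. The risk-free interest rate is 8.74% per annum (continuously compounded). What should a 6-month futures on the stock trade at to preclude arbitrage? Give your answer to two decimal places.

£483.57

PV(dividends) I = 7.47·e^(−0.0874·1/12) + 3.18·e^(−0.0874·2/12) + 3.09·e^(−0.0874·3/12) + 2.59·e^(−0.0874·5/12)
I = 7.4158 + 3.1340 + 3.0232 + 2.4974 = 16.0704
F = (S − I)·e^(rT) = (478.96 − 16.0704) · e^(0.0874·6/12)
= 462.8896 · e^0.043700 = 462.8896 × 1.044669 = £483.57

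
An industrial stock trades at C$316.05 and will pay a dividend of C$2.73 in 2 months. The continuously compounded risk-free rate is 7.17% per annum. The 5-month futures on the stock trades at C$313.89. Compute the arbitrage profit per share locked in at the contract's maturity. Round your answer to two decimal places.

C$8.97 per share

PV(dividends) I = 2.73·e^(−0.0717·2/12) = 2.6976
Fair futures F* = (S − I)·e^(rT) = (316.05 − 2.6976)·e^0.029875 = 313.3524 × 1.030326 = 322.8551
Market C$313.89 < fair 322.8551: forward underpriced → reverse cash-and-carry (short the stock, invest proceeds at r, pay the dividends, go long the forward).
Profit at T = |F_mkt − F*| = |313.89 − 322.8551| = C$8.97 per share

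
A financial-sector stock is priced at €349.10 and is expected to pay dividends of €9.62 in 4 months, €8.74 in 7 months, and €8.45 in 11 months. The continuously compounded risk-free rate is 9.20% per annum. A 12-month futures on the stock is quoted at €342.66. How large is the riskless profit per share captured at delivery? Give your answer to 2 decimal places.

€12.26 per share

PV(dividends) I = 9.62·e^(−0.0920·4/12) + 8.74·e^(−0.0920·7/12) + 8.45·e^(−0.0920·11/12) = 25.3794
Fair futures F* = (S − I)·e^(rT) = (349.10 − 25.3794)·e^0.092000 = 323.7206 × 1.096365 = 354.9159
Market €342.66 < fair 354.9159: forward underpriced → reverse cash-and-carry (short the stock, invest proceeds at r, pay the dividends, go long the forward).
Profit at T = |F_mkt − F*| = |342.66 − 354.9159| = €12.26 per share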